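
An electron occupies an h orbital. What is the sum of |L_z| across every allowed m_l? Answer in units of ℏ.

The letter h corresponds to l = 5.
The allowed m_l values are -5, -4, -3, -2, -1, 0, 1, 2, 3, 4, 5.
Σ|m_l| = 2(1+2+…+5) = 30.

Σ|L_z| = 30 ℏ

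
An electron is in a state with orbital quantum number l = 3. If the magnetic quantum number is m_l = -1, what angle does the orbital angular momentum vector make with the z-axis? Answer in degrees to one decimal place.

|L| = √(l(l+1)) ℏ = 2√3 ℏ.
L_z = m_l ℏ = −1ℏ.
cos θ = L_z/|L| = -1/√12, so θ ≈ 106.8°.

θ ≈ 106.8°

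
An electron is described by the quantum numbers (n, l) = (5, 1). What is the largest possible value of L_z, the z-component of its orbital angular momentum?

L_z = m_l ℏ with m_l ∈ {−1, …, 1}; the maximum is m_l = 1.

L_z,max = 1ℏ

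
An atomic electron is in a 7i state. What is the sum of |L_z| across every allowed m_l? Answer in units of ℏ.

For 7i, l = 6.
m_l runs from −6 to 6, i.e. {-6, -5, -4, -3, -2, -1, 0, 1, 2, 3, 4, 5, 6}.
Σ|m_l| = l(l+1) = 42.

Σ|L_z| = 42 ℏ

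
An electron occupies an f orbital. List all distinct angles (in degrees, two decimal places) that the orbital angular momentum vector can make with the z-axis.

The letter f corresponds to l = 3.
|L|² = l(l+1)ℏ² = 12ℏ², so |L| = 2√3 ℏ.
cos θ = m_l/√12 for each m_l ∈ {-3, -2, -1, 0, 1, 2, 3}.

θ ∈ {30.00°, 54.74°, 73.22°, 90.00°, 106.78°, 125.26°, 150.00°}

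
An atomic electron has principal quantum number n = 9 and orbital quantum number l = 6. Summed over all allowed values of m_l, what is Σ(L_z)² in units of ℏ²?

m_l ∈ {-6, -5, -4, -3, -2, -1, 0, 1, 2, 3, 4, 5, 6}.
Σ m_l² = 2·(1 + 4 + 9 + 16 + 25 + 36) = 182.

Σ(L_z)² = 182 ℏ²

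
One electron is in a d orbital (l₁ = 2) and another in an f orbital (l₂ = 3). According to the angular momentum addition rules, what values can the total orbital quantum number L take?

L = 1, 2, 3, 4, 5

By the triangle rule, |l₁ − l₂| ≤ L ≤ l₁ + l₂.
So L can be 1, 2, 3, 4, 5.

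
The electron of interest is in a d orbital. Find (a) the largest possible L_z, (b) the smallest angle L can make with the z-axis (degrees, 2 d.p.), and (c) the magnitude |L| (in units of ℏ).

L_z,max = 2ℏ; θ_min ≈ 35.26°; |L| = √6 ℏ ≈ 2.449ℏ

The letter d corresponds to l = 2.
L_z,max = lℏ = 2ℏ.
cos θ_min = 2/√6, so θ_min ≈ 35.26°.
|L| = ℏ√(2·3) = √6 ℏ ≈ 2.449ℏ.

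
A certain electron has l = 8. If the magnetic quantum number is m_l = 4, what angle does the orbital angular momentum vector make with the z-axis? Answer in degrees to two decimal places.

|L|² = l(l+1)ℏ² = 72ℏ², so |L| = 6√2 ℏ.
L_z = m_l ℏ = 4ℏ.
cos θ = L_z/|L| = 4/√72, so θ ≈ 61.87°.

θ ≈ 61.87°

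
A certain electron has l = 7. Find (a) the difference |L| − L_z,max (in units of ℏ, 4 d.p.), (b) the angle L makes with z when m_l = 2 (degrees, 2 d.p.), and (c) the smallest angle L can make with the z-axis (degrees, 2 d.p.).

|L|−L_z,max ≈ 0.4833ℏ; θ(m_l=2) ≈ 74.50°; θ_min ≈ 20.70°

|L| − L_z,max = (2√14 − 7)ℏ ≈ 0.4833ℏ.
For m_l = 2: cos θ = 2/√56, θ ≈ 74.50°.
cos θ_min = 7/√56, so θ_min ≈ 20.70°.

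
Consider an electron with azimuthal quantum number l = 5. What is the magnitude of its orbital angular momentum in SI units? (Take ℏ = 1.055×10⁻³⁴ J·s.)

|L| = 5.778×10⁻³⁴ J·s

|L| = ℏ√(l(l+1)) = ℏ√(5·6) = √30 ℏ
Numerically, |L| = 5.477 × (1.055×10⁻³⁴ J·s) = 5.778×10⁻³⁴ J·s.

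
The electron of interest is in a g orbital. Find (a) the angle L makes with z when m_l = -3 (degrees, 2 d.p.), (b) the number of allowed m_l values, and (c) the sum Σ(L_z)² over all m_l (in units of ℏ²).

A g state has l = 4.
For m_l = -3: cos θ = -3/√20, θ ≈ 132.13°.
There are 2l+1 = 9 values of m_l.
Σ m_l² = 60, so Σ(L_z)² = 60 ℏ².

θ(m_l=-3) ≈ 132.13°; 9 values; Σ(L_z)² = 60 ℏ²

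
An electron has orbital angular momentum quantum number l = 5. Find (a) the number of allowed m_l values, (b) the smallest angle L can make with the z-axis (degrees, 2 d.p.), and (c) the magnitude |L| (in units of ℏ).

11 values; θ_min ≈ 24.09°; |L| = √30 ℏ ≈ 5.477ℏ

There are 2l+1 = 11 values of m_l.
cos θ_min = 5/√30, so θ_min ≈ 24.09°.
|L| = ℏ√(5·6) = √30 ℏ ≈ 5.477ℏ.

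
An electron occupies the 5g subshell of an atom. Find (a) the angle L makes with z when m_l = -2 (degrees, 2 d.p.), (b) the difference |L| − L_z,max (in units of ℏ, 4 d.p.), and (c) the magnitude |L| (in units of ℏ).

θ(m_l=-2) ≈ 116.57°; |L|−L_z,max ≈ 0.4721ℏ; |L| = 2√5 ℏ ≈ 4.472ℏ

The 5g subshell has l = 4.
For m_l = -2: cos θ = -2/√20, θ ≈ 116.57°.
|L| − L_z,max = (2√5 − 4)ℏ ≈ 0.4721ℏ.
|L| = ℏ√(4·5) = 2√5 ℏ ≈ 4.472ℏ.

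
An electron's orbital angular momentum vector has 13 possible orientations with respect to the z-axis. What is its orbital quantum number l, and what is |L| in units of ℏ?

l = 6, |L| = √42 ℏ ≈ 6.481ℏ

13 = 2l + 1, so l = (13−1)/2 = 6.
|L| = ℏ√(l(l+1)) = ℏ√(6·7) = √42 ℏ.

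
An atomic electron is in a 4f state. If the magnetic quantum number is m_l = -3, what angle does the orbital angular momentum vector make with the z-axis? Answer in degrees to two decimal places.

4f means n = 4, l = 3.
|L| = √(l(l+1)) ℏ = 2√3 ℏ.
L_z = m_l ℏ = −3ℏ.
cos θ = L_z/|L| = -3/√12, so θ ≈ 150.00°.

θ ≈ 150.00°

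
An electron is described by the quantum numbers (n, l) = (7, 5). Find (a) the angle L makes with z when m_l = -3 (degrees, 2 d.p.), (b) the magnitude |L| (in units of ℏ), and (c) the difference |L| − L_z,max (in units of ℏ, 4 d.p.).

θ(m_l=-3) ≈ 123.21°; |L| = √30 ℏ ≈ 5.477ℏ; |L|−L_z,max ≈ 0.4772ℏ

For m_l = -3: cos θ = -3/√30, θ ≈ 123.21°.
|L| = ℏ√(5·6) = √30 ℏ ≈ 5.477ℏ.
|L| − L_z,max = (√30 − 5)ℏ ≈ 0.4772ℏ.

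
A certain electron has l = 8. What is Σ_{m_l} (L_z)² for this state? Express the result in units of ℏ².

m_l ∈ {-8, -7, -6, -5, -4, -3, -2, -1, 0, 1, 2, 3, 4, 5, 6, 7, 8}.
Σ m_l² = l(l+1)(2l+1)/3 = 8·9·17/3 = 408.

Σ(L_z)² = 408 ℏ²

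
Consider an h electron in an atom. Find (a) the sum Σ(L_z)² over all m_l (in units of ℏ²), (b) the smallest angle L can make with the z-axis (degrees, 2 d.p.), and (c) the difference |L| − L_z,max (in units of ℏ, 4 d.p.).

For an h orbital, l = 5.
Σ m_l² = 110, so Σ(L_z)² = 110 ℏ².
cos θ_min = 5/√30, so θ_min ≈ 24.09°.
|L| − L_z,max = (√30 − 5)ℏ ≈ 0.4772ℏ.

Σ(L_z)² = 110 ℏ²; θ_min ≈ 24.09°; |L|−L_z,max ≈ 0.4772ℏ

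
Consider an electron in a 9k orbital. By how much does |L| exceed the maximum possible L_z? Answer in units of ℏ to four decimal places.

9k means n = 9, l = 7.
|L| = 2√14 ℏ ≈ 7.4833ℏ, while L_z,max = lℏ = 7ℏ.
The difference is (2√14 − 7)ℏ ≈ 0.4833ℏ.

|L| − L_z,max ≈ 0.4833ℏ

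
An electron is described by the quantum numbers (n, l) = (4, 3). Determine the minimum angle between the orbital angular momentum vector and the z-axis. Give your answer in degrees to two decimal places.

θ_min ≈ 30.00°

|L| = ℏ√(l(l+1)) = 2√3 ℏ.
The smallest angle corresponds to the largest L_z, i.e. m_l = l = 3, giving L_z = 3ℏ.
cos θ_min = 3/√12, so θ_min ≈ 30.00°.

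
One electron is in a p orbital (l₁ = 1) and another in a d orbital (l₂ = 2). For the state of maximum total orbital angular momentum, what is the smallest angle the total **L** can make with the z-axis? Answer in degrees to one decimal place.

Angular momentum addition gives L = |l₁ − l₂|, …, l₁ + l₂.
Allowed values: L = 1, 2, 3.
The maximum is L = 3, with |L_tot| = ℏ√(3·4) = 2√3 ℏ.
The minimum angle with z is arccos(3/√12) ≈ 30.0°.

θ_min ≈ 30.0°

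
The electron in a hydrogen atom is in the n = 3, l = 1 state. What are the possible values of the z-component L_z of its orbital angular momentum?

L_z ∈ {−ℏ, 0, ℏ}

L_z = m_l ℏ with m_l ranging from −l to +l in integer steps.
For l = 1: m_l ∈ {-1, 0, 1}.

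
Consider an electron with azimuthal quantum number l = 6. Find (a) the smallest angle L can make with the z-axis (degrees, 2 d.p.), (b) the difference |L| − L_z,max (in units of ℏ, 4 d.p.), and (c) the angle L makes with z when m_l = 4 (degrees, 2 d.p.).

cos θ_min = 6/√42, so θ_min ≈ 22.21°.
|L| − L_z,max = (√42 − 6)ℏ ≈ 0.4807ℏ.
For m_l = 4: cos θ = 4/√42, θ ≈ 51.89°.

θ_min ≈ 22.21°; |L|−L_z,max ≈ 0.4807ℏ; θ(m_l=4) ≈ 51.89°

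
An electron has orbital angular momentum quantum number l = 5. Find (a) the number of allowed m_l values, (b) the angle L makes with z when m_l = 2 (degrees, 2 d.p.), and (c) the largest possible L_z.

11 values; θ(m_l=2) ≈ 68.58°; L_z,max = 5ℏ

There are 2l+1 = 11 values of m_l.
For m_l = 2: cos θ = 2/√30, θ ≈ 68.58°.
L_z,max = lℏ = 5ℏ.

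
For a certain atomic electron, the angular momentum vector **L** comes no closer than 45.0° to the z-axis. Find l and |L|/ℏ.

l = 1, |L| = √2 ℏ ≈ 1.414ℏ

cos²θ_min = l/(l+1) = 0.5000.
l = cos²θ/sin²θ ≈ 1.
Then |L| = ℏ√(1·2) = √2 ℏ.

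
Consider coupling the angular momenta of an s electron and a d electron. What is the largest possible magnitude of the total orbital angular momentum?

L runs from |0 − 2| = 2 to 0 + 2 = 2.
Allowed values: L = 2.
The largest magnitude corresponds to L = 2: |L_tot| = ℏ√(2·3) = √6 ℏ.

|L_tot|_max = √6 ℏ ≈ 2.449ℏ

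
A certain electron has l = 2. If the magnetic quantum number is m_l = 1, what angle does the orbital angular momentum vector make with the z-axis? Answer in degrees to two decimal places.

θ ≈ 65.91°

|L| = ℏ√(l(l+1)) = √6 ℏ.
L_z = m_l ℏ = 1ℏ.
cos θ = L_z/|L| = 1/√6, so θ ≈ 65.91°.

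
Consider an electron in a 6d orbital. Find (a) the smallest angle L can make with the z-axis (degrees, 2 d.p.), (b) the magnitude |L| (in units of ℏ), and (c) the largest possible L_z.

θ_min ≈ 35.26°; |L| = √6 ℏ ≈ 2.449ℏ; L_z,max = 2ℏ

The 6d subshell has l = 2.
cos θ_min = 2/√6, so θ_min ≈ 35.26°.
|L| = ℏ√(2·3) = √6 ℏ ≈ 2.449ℏ.
L_z,max = lℏ = 2ℏ.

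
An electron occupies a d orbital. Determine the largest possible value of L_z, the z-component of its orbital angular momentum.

L_z,max = 2ℏ

The letter d corresponds to l = 2.
L_z = m_l ℏ with m_l ∈ {−2, …, 2}; the maximum is m_l = 2.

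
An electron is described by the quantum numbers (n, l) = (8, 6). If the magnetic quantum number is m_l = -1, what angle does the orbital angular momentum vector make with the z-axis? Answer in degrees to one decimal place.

|L| = ℏ√(l(l+1)) = √42 ℏ.
L_z = m_l ℏ = −1ℏ.
cos θ = L_z/|L| = -1/√42, so θ ≈ 98.9°.

θ ≈ 98.9°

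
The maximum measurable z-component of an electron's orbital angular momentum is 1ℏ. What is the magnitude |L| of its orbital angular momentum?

Since max m_l = l, l = 1.
|L| = ℏ√(l(l+1)) = √2 ℏ.

|L| = √2 ℏ ≈ 1.414ℏ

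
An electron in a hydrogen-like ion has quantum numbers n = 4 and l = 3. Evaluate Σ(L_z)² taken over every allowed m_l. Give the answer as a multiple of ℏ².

The allowed m_l values are -3, -2, -1, 0, 1, 2, 3.
Σ m_l² = l(l+1)(2l+1)/3 = 3·4·7/3 = 28.

Σ(L_z)² = 28 ℏ²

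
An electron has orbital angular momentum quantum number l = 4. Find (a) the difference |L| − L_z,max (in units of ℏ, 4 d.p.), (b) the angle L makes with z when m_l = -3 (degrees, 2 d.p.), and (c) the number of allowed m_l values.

|L|−L_z,max ≈ 0.4721ℏ; θ(m_l=-3) ≈ 132.13°; 9 values

|L| − L_z,max = (2√5 − 4)ℏ ≈ 0.4721ℏ.
For m_l = -3: cos θ = -3/√20, θ ≈ 132.13°.
There are 2l+1 = 9 values of m_l.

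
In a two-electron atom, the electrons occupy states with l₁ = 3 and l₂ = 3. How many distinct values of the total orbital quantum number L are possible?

7

Angular momentum addition gives L = |l₁ − l₂|, …, l₁ + l₂.
L ∈ {0, 1, 2, 3, 4, 5, 6}.
That is 7 values.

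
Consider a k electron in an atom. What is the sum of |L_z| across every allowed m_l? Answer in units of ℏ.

For a k orbital, l = 7.
m_l ∈ {-7, -6, -5, -4, -3, -2, -1, 0, 1, 2, 3, 4, 5, 6, 7}.
Σ|m_l| = 2·7(7+1)/2 = 56.

Σ|L_z| = 56 ℏ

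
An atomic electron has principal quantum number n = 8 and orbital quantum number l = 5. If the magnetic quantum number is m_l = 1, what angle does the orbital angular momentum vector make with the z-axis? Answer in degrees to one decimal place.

θ ≈ 79.5°

|L|² = l(l+1)ℏ² = 30ℏ², so |L| = √30 ℏ.
L_z = m_l ℏ = 1ℏ.
cos θ = L_z/|L| = 1/√30, so θ ≈ 79.5°.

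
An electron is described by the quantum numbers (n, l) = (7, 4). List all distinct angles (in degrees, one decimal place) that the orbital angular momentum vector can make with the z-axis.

θ ∈ {26.6°, 47.9°, 63.4°, 77.1°, 90.0°, 102.9°, 116.6°, 132.1°, 153.4°}

|L|² = l(l+1)ℏ² = 20ℏ², so |L| = 2√5 ℏ.
cos θ = m_l/√20 for each m_l ∈ {-4, -3, -2, -1, 0, 1, 2, 3, 4}.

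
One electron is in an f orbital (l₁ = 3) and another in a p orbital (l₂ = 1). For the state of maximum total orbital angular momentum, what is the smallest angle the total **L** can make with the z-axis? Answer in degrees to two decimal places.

θ_min ≈ 26.57°

Angular momentum addition gives L = |l₁ − l₂|, …, l₁ + l₂.
So L can be 2, 3, 4.
The maximum is L = 4, with |L_tot| = ℏ√(4·5) = 2√5 ℏ.
The minimum angle with z is arccos(4/√20) ≈ 26.57°.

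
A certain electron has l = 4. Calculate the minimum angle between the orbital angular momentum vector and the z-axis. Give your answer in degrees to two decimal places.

θ_min ≈ 26.57°

|L| = ℏ√(l(l+1)) = 2√5 ℏ.
The smallest angle corresponds to the largest L_z, i.e. m_l = l = 4, giving L_z = 4ℏ.
cos θ_min = 4/√20, so θ_min ≈ 26.57°.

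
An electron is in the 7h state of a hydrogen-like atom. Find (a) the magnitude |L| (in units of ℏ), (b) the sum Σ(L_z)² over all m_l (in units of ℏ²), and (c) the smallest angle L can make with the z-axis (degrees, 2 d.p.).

|L| = √30 ℏ ≈ 5.477ℏ; Σ(L_z)² = 110 ℏ²; θ_min ≈ 24.09°

7h means n = 7, l = 5.
|L| = ℏ√(5·6) = √30 ℏ ≈ 5.477ℏ.
Σ m_l² = 110, so Σ(L_z)² = 110 ℏ².
cos θ_min = 5/√30, so θ_min ≈ 24.09°.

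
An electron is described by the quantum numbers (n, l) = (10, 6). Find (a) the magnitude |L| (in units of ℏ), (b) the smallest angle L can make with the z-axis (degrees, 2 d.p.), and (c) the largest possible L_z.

|L| = ℏ√(6·7) = √42 ℏ ≈ 6.481ℏ.
cos θ_min = 6/√42, so θ_min ≈ 22.21°.
L_z,max = lℏ = 6ℏ.

|L| = √42 ℏ ≈ 6.481ℏ; θ_min ≈ 22.21°; L_z,max = 6ℏ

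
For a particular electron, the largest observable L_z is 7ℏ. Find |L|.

|L| = 2√14 ℏ ≈ 7.483ℏ

Since max m_l = l, l = 7.
Then |L| = ℏ√(7·8) = 2√14 ℏ.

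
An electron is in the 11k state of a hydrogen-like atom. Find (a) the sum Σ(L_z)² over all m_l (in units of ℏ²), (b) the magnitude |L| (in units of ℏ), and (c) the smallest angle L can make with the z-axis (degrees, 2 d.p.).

For 11k, l = 7.
Σ m_l² = 280, so Σ(L_z)² = 280 ℏ².
|L| = ℏ√(7·8) = 2√14 ℏ ≈ 7.483ℏ.
cos θ_min = 7/√56, so θ_min ≈ 20.70°.

Σ(L_z)² = 280 ℏ²; |L| = 2√14 ℏ ≈ 7.483ℏ; θ_min ≈ 20.70°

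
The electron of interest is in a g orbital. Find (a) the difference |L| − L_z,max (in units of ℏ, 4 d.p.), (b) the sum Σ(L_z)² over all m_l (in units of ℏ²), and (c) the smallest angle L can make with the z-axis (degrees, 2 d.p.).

|L|−L_z,max ≈ 0.4721ℏ; Σ(L_z)² = 60 ℏ²; θ_min ≈ 26.57°

The letter g corresponds to l = 4.
|L| − L_z,max = (2√5 − 4)ℏ ≈ 0.4721ℏ.
Σ m_l² = 60, so Σ(L_z)² = 60 ℏ².
cos θ_min = 4/√20, so θ_min ≈ 26.57°.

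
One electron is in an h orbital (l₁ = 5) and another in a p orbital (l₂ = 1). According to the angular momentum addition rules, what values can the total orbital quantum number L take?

L = 4, 5, 6

Angular momentum addition gives L = |l₁ − l₂|, …, l₁ + l₂.
Allowed values: L = 4, 5, 6.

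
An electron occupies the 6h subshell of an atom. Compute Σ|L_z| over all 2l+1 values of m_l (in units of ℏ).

6h means n = 6, l = 5.
The allowed m_l values are -5, -4, -3, -2, -1, 0, 1, 2, 3, 4, 5.
Σ|m_l| = 2·5(5+1)/2 = 30.

Σ|L_z| = 30 ℏ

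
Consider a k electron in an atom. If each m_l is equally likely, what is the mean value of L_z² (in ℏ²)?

A k state has l = 7.
m_l ∈ {-7, -6, -5, -4, -3, -2, -1, 0, 1, 2, 3, 4, 5, 6, 7}.
⟨L_z²⟩ = ℏ²·(Σ m_l²)/(2l+1) = ℏ²·280/15 = 18.67ℏ².

⟨L_z²⟩ = 18.67 ℏ²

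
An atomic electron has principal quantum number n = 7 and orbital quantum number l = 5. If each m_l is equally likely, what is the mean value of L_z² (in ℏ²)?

m_l ∈ {-5, -4, -3, -2, -1, 0, 1, 2, 3, 4, 5}.
⟨L_z²⟩ = ℏ²·l(l+1)/3 = 10ℏ².

⟨L_z²⟩ = 10 ℏ²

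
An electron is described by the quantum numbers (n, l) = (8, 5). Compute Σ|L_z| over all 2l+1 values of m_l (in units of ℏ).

Σ|L_z| = 30 ℏ

m_l runs from −5 to 5, i.e. {-5, -4, -3, -2, -1, 0, 1, 2, 3, 4, 5}.
Σ|m_l| = 2(1+2+…+5) = 30.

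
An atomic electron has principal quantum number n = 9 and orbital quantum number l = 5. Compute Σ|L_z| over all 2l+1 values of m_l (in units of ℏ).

m_l runs from −5 to 5, i.e. {-5, -4, -3, -2, -1, 0, 1, 2, 3, 4, 5}.
Σ|m_l| = 2·5(5+1)/2 = 30.

Σ|L_z| = 30 ℏ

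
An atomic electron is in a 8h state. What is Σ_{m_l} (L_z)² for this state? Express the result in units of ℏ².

Σ(L_z)² = 110 ℏ²

For 8h, l = 5.
m_l runs from −5 to 5, i.e. {-5, -4, -3, -2, -1, 0, 1, 2, 3, 4, 5}.
Summing m² from −5 to 5: Σ m_l² = 110.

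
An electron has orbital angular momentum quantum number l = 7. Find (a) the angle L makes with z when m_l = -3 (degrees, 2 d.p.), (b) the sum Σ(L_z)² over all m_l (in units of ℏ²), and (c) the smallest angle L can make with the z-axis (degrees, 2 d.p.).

θ(m_l=-3) ≈ 113.63°; Σ(L_z)² = 280 ℏ²; θ_min ≈ 20.70°

For m_l = -3: cos θ = -3/√56, θ ≈ 113.63°.
Σ m_l² = 280, so Σ(L_z)² = 280 ℏ².
cos θ_min = 7/√56, so θ_min ≈ 20.70°.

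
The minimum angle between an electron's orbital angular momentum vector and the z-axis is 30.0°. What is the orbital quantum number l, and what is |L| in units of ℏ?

At minimum angle, m_l = l, so cos θ = l/√(l(l+1)); cos²θ = l/(l+1) = 0.7500.
Solving: l = 3.
Then |L| = ℏ√(3·4) = 2√3 ℏ.

l = 3, |L| = 2√3 ℏ ≈ 3.464ℏ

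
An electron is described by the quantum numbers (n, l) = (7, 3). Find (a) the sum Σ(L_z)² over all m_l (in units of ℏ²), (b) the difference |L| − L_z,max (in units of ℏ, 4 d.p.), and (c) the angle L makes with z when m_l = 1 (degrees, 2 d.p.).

Σ(L_z)² = 28 ℏ²; |L|−L_z,max ≈ 0.4641ℏ; θ(m_l=1) ≈ 73.22°

Σ m_l² = 28, so Σ(L_z)² = 28 ℏ².
|L| − L_z,max = (2√3 − 3)ℏ ≈ 0.4641ℏ.
For m_l = 1: cos θ = 1/√12, θ ≈ 73.22°.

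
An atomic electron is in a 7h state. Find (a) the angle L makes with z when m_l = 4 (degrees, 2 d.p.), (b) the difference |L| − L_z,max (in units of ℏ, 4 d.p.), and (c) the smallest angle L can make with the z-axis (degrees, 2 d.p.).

7h means n = 7, l = 5.
For m_l = 4: cos θ = 4/√30, θ ≈ 43.09°.
|L| − L_z,max = (√30 − 5)ℏ ≈ 0.4772ℏ.
cos θ_min = 5/√30, so θ_min ≈ 24.09°.

θ(m_l=4) ≈ 43.09°; |L|−L_z,max ≈ 0.4772ℏ; θ_min ≈ 24.09°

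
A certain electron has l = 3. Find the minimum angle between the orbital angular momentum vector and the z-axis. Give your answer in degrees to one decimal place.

θ_min ≈ 30.0°

|L|² = l(l+1)ℏ² = 12ℏ², so |L| = 2√3 ℏ.
The smallest angle corresponds to the largest L_z, i.e. m_l = l = 3, giving L_z = 3ℏ.
cos θ_min = 3/√12, so θ_min ≈ 30.0°.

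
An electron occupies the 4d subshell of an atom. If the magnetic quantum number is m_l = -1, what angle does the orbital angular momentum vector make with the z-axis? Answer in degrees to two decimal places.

θ ≈ 114.09°

4d means n = 4, l = 2.
|L| = ℏ√(l(l+1)) = √6 ℏ.
L_z = m_l ℏ = −1ℏ.
cos θ = L_z/|L| = -1/√6, so θ ≈ 114.09°.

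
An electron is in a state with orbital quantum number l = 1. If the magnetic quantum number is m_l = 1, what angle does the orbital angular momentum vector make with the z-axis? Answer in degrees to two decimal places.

θ ≈ 45.00°

|L| = √(l(l+1)) ℏ = √2 ℏ.
L_z = m_l ℏ = 1ℏ.
cos θ = L_z/|L| = 1/√2, so θ ≈ 45.00°.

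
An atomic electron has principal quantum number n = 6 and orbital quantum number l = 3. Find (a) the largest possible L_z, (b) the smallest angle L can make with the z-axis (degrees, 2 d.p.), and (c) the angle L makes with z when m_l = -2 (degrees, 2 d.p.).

L_z,max = 3ℏ; θ_min ≈ 30.00°; θ(m_l=-2) ≈ 125.26°

L_z,max = lℏ = 3ℏ.
cos θ_min = 3/√12, so θ_min ≈ 30.00°.
For m_l = -2: cos θ = -2/√12, θ ≈ 125.26°.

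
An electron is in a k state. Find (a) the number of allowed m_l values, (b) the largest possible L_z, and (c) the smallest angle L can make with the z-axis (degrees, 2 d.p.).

15 values; L_z,max = 7ℏ; θ_min ≈ 20.70°

A k state has l = 7.
There are 2l+1 = 15 values of m_l.
L_z,max = lℏ = 7ℏ.
cos θ_min = 7/√56, so θ_min ≈ 20.70°.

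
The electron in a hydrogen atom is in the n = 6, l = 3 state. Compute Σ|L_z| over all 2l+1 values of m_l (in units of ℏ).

Σ|L_z| = 12 ℏ

The allowed m_l values are -3, -2, -1, 0, 1, 2, 3.
Σ|m_l| = 2·3(3+1)/2 = 12.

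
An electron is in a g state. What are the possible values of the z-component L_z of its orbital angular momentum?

A g state has l = 4.
L_z = m_l ℏ with m_l ranging from −l to +l in integer steps.
For l = 4: m_l ∈ {-4, -3, -2, -1, 0, 1, 2, 3, 4}.

L_z ∈ {−4ℏ, −3ℏ, −2ℏ, −ℏ, 0, ℏ, 2ℏ, 3ℏ, 4ℏ}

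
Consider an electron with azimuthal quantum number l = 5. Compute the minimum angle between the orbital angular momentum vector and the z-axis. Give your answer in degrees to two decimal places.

|L| = ℏ√(l(l+1)) = √30 ℏ.
The smallest angle corresponds to the largest L_z, i.e. m_l = l = 5, giving L_z = 5ℏ.
cos θ_min = 5/√30, so θ_min ≈ 24.09°.

θ_min ≈ 24.09°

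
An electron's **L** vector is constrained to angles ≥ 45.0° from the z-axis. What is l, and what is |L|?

At minimum angle, m_l = l, so cos θ = l/√(l(l+1)); cos²θ = l/(l+1) = 0.5000.
Thus l = 0.5000/(1 − 0.5000) ≈ 1.
Then |L| = ℏ√(1·2) = √2 ℏ.

l = 1, |L| = √2 ℏ ≈ 1.414ℏ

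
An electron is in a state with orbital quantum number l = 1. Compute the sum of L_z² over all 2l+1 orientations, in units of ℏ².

Σ(L_z)² = 2 ℏ²

m_l runs from −1 to 1, i.e. {-1, 0, 1}.
Summing m² from −1 to 1: Σ m_l² = 2.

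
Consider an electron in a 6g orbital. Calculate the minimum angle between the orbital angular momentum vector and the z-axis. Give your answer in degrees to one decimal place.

The 6g subshell has l = 4.
|L| = ℏ√(l(l+1)) = 2√5 ℏ.
The smallest angle corresponds to the largest L_z, i.e. m_l = l = 4, giving L_z = 4ℏ.
cos θ_min = 4/√20, so θ_min ≈ 26.6°.

θ_min ≈ 26.6°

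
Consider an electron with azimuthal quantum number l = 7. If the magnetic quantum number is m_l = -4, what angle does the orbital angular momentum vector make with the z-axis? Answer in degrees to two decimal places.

θ ≈ 122.31°

|L|² = l(l+1)ℏ² = 56ℏ², so |L| = 2√14 ℏ.
L_z = m_l ℏ = −4ℏ.
cos θ = L_z/|L| = -4/√56, so θ ≈ 122.31°.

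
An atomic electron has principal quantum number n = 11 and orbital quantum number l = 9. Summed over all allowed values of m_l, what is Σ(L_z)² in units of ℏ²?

The allowed m_l values are -9, -8, -7, -6, -5, -4, -3, -2, -1, 0, 1, 2, 3, 4, 5, 6, 7, 8, 9.
Σ m_l² = 2·(1 + 4 + 9 + 16 + 25 + 36 + 49 + 64 + 81) = 570.

Σ(L_z)² = 570 ℏ²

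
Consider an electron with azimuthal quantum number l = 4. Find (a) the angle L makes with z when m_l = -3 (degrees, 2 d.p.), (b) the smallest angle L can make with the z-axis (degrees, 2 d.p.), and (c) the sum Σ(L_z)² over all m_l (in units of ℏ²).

For m_l = -3: cos θ = -3/√20, θ ≈ 132.13°.
cos θ_min = 4/√20, so θ_min ≈ 26.57°.
Σ m_l² = 60, so Σ(L_z)² = 60 ℏ².

θ(m_l=-3) ≈ 132.13°; θ_min ≈ 26.57°; Σ(L_z)² = 60 ℏ²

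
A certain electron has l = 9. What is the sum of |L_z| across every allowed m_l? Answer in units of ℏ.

m_l ∈ {-9, -8, -7, -6, -5, -4, -3, -2, -1, 0, 1, 2, 3, 4, 5, 6, 7, 8, 9}.
Σ|m_l| = 2·9(9+1)/2 = 90.

Σ|L_z| = 90 ℏ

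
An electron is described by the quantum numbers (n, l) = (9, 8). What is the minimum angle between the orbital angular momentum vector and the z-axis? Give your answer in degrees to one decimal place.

θ_min ≈ 19.5°

|L|² = l(l+1)ℏ² = 72ℏ², so |L| = 6√2 ℏ.
The smallest angle corresponds to the largest L_z, i.e. m_l = l = 8, giving L_z = 8ℏ.
cos θ_min = 8/√72, so θ_min ≈ 19.5°.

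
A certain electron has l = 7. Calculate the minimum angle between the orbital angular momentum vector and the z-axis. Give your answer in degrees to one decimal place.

|L|² = l(l+1)ℏ² = 56ℏ², so |L| = 2√14 ℏ.
The smallest angle corresponds to the largest L_z, i.e. m_l = l = 7, giving L_z = 7ℏ.
cos θ_min = 7/√56, so θ_min ≈ 20.7°.

θ_min ≈ 20.7°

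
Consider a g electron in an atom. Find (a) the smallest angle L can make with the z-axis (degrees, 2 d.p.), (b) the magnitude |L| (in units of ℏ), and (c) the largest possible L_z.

θ_min ≈ 26.57°; |L| = 2√5 ℏ ≈ 4.472ℏ; L_z,max = 4ℏ

For a g orbital, l = 4.
cos θ_min = 4/√20, so θ_min ≈ 26.57°.
|L| = ℏ√(4·5) = 2√5 ℏ ≈ 4.472ℏ.
L_z,max = lℏ = 4ℏ.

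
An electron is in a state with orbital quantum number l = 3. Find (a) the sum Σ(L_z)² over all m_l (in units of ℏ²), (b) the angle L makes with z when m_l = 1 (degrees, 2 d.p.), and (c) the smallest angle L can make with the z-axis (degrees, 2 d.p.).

Σ(L_z)² = 28 ℏ²; θ(m_l=1) ≈ 73.22°; θ_min ≈ 30.00°

Σ m_l² = 28, so Σ(L_z)² = 28 ℏ².
For m_l = 1: cos θ = 1/√12, θ ≈ 73.22°.
cos θ_min = 3/√12, so θ_min ≈ 30.00°.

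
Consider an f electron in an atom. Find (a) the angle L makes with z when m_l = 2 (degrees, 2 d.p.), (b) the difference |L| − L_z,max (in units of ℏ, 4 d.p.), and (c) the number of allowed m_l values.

θ(m_l=2) ≈ 54.74°; |L|−L_z,max ≈ 0.4641ℏ; 7 values

An f state has l = 3.
For m_l = 2: cos θ = 2/√12, θ ≈ 54.74°.
|L| − L_z,max = (2√3 − 3)ℏ ≈ 0.4641ℏ.
There are 2l+1 = 7 values of m_l.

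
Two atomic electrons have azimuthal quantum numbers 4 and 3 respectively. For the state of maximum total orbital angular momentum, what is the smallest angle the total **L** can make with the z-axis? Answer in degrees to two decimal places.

L runs from |4 − 3| = 1 to 4 + 3 = 7.
Allowed values: L = 1, 2, 3, 4, 5, 6, 7.
The maximum is L = 7, with |L_tot| = ℏ√(7·8) = 2√14 ℏ.
The minimum angle with z is arccos(7/√56) ≈ 20.70°.

θ_min ≈ 20.70°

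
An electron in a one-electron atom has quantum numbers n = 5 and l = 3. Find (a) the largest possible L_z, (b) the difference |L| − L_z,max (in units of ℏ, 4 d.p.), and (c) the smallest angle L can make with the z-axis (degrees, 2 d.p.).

L_z,max = 3ℏ; |L|−L_z,max ≈ 0.4641ℏ; θ_min ≈ 30.00°

L_z,max = lℏ = 3ℏ.
|L| − L_z,max = (2√3 − 3)ℏ ≈ 0.4641ℏ.
cos θ_min = 3/√12, so θ_min ≈ 30.00°.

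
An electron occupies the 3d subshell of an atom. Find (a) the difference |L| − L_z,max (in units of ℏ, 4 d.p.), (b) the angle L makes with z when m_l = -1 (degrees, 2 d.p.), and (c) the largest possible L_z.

The 3d subshell has l = 2.
|L| − L_z,max = (√6 − 2)ℏ ≈ 0.4495ℏ.
For m_l = -1: cos θ = -1/√6, θ ≈ 114.09°.
L_z,max = lℏ = 2ℏ.

|L|−L_z,max ≈ 0.4495ℏ; θ(m_l=-1) ≈ 114.09°; L_z,max = 2ℏ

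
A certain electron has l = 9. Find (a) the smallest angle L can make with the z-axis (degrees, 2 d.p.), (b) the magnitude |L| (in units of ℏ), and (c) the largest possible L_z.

θ_min ≈ 18.43°; |L| = 3√10 ℏ ≈ 9.487ℏ; L_z,max = 9ℏ

cos θ_min = 9/√90, so θ_min ≈ 18.43°.
|L| = ℏ√(9·10) = 3√10 ℏ ≈ 9.487ℏ.
L_z,max = lℏ = 9ℏ.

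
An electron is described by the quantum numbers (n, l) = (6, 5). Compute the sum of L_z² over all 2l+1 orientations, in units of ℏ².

Σ(L_z)² = 110 ℏ²

m_l runs from −5 to 5, i.e. {-5, -4, -3, -2, -1, 0, 1, 2, 3, 4, 5}.
Σ m_l² = l(l+1)(2l+1)/3 = 5·6·11/3 = 110.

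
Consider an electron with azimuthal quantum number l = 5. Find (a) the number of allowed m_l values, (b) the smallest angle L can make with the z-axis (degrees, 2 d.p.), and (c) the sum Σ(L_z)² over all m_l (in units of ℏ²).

There are 2l+1 = 11 values of m_l.
cos θ_min = 5/√30, so θ_min ≈ 24.09°.
Σ m_l² = 110, so Σ(L_z)² = 110 ℏ².

11 values; θ_min ≈ 24.09°; Σ(L_z)² = 110 ℏ²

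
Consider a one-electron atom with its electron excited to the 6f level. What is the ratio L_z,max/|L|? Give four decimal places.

L_z,max/|L| = 0.8660

The 6f level has l = 3.
|L| = 2√3 ℏ ≈ 3.4641ℏ, while L_z,max = lℏ = 3ℏ.
L_z,max/|L| = 3/√12 = 0.8660.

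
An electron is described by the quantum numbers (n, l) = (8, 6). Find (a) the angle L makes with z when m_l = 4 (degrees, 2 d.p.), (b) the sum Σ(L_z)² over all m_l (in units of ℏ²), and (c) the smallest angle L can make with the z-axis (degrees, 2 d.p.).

For m_l = 4: cos θ = 4/√42, θ ≈ 51.89°.
Σ m_l² = 182, so Σ(L_z)² = 182 ℏ².
cos θ_min = 6/√42, so θ_min ≈ 22.21°.

θ(m_l=4) ≈ 51.89°; Σ(L_z)² = 182 ℏ²; θ_min ≈ 22.21°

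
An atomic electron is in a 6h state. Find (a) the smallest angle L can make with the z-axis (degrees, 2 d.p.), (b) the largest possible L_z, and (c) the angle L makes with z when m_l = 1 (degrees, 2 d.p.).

6h means n = 6, l = 5.
cos θ_min = 5/√30, so θ_min ≈ 24.09°.
L_z,max = lℏ = 5ℏ.
For m_l = 1: cos θ = 1/√30, θ ≈ 79.48°.

θ_min ≈ 24.09°; L_z,max = 5ℏ; θ(m_l=1) ≈ 79.48°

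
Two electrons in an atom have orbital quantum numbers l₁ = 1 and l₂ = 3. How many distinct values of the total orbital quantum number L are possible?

3

Angular momentum addition gives L = |l₁ − l₂|, …, l₁ + l₂.
So L can be 2, 3, 4.
That is 3 values.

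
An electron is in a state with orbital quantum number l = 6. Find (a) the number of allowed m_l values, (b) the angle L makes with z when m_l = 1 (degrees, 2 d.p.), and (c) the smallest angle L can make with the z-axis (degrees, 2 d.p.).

There are 2l+1 = 13 values of m_l.
For m_l = 1: cos θ = 1/√42, θ ≈ 81.12°.
cos θ_min = 6/√42, so θ_min ≈ 22.21°.

13 values; θ(m_l=1) ≈ 81.12°; θ_min ≈ 22.21°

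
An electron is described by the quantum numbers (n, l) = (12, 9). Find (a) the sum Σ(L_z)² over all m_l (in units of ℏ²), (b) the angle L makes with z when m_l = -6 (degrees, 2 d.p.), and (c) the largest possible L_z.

Σ(L_z)² = 570 ℏ²; θ(m_l=-6) ≈ 129.23°; L_z,max = 9ℏ

Σ m_l² = 570, so Σ(L_z)² = 570 ℏ².
For m_l = -6: cos θ = -6/√90, θ ≈ 129.23°.
L_z,max = lℏ = 9ℏ.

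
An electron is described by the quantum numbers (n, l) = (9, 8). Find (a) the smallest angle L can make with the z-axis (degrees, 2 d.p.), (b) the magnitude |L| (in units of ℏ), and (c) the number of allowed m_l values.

cos θ_min = 8/√72, so θ_min ≈ 19.47°.
|L| = ℏ√(8·9) = 6√2 ℏ ≈ 8.485ℏ.
There are 2l+1 = 17 values of m_l.

θ_min ≈ 19.47°; |L| = 6√2 ℏ ≈ 8.485ℏ; 17 values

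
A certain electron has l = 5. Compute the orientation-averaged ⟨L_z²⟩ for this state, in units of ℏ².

⟨L_z²⟩ = 10 ℏ²

m_l ∈ {-5, -4, -3, -2, -1, 0, 1, 2, 3, 4, 5}.
Average of L_z² over 11 states: 110/11 ℏ² = 10 ℏ².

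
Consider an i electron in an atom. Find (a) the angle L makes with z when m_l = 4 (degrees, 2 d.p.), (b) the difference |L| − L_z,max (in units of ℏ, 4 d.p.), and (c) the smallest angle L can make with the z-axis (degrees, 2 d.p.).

For an i orbital, l = 6.
For m_l = 4: cos θ = 4/√42, θ ≈ 51.89°.
|L| − L_z,max = (√42 − 6)ℏ ≈ 0.4807ℏ.
cos θ_min = 6/√42, so θ_min ≈ 22.21°.

θ(m_l=4) ≈ 51.89°; |L|−L_z,max ≈ 0.4807ℏ; θ_min ≈ 22.21°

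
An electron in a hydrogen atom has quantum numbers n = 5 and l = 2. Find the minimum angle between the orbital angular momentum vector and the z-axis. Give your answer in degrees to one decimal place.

|L| = ℏ√(l(l+1)) = √6 ℏ.
The smallest angle corresponds to the largest L_z, i.e. m_l = l = 2, giving L_z = 2ℏ.
cos θ_min = 2/√6, so θ_min ≈ 35.3°.

θ_min ≈ 35.3°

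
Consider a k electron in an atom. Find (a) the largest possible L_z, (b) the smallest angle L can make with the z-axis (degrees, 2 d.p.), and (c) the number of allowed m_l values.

The letter k corresponds to l = 7.
L_z,max = lℏ = 7ℏ.
cos θ_min = 7/√56, so θ_min ≈ 20.70°.
There are 2l+1 = 15 values of m_l.

L_z,max = 7ℏ; θ_min ≈ 20.70°; 15 values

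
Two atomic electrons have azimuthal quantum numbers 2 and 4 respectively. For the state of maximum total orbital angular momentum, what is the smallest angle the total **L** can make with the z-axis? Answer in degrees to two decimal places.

Angular momentum addition gives L = |l₁ − l₂|, …, l₁ + l₂.
So L can be 2, 3, 4, 5, 6.
The maximum is L = 6, with |L_tot| = ℏ√(6·7) = √42 ℏ.
The minimum angle with z is arccos(6/√42) ≈ 22.21°.

θ_min ≈ 22.21°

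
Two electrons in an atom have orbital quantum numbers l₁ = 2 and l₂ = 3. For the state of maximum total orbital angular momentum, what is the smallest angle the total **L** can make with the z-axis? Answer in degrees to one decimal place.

θ_min ≈ 24.1°

By the triangle rule, |l₁ − l₂| ≤ L ≤ l₁ + l₂.
L ∈ {1, 2, 3, 4, 5}.
The maximum is L = 5, with |L_tot| = ℏ√(5·6) = √30 ℏ.
The minimum angle with z is arccos(5/√30) ≈ 24.1°.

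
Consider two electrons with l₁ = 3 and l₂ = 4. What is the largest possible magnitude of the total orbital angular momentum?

By the triangle rule, |l₁ − l₂| ≤ L ≤ l₁ + l₂.
L ∈ {1, 2, 3, 4, 5, 6, 7}.
The largest magnitude corresponds to L = 7: |L_tot| = ℏ√(7·8) = 2√14 ℏ.

|L_tot|_max = 2√14 ℏ ≈ 7.483ℏ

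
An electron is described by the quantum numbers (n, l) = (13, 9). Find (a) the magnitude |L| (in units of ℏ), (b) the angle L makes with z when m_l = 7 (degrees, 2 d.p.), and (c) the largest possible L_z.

|L| = ℏ√(9·10) = 3√10 ℏ ≈ 9.487ℏ.
For m_l = 7: cos θ = 7/√90, θ ≈ 42.45°.
L_z,max = lℏ = 9ℏ.

|L| = 3√10 ℏ ≈ 9.487ℏ; θ(m_l=7) ≈ 42.45°; L_z,max = 9ℏ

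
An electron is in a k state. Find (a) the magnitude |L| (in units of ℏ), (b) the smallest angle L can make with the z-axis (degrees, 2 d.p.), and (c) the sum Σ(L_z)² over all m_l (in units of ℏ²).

|L| = 2√14 ℏ ≈ 7.483ℏ; θ_min ≈ 20.70°; Σ(L_z)² = 280 ℏ²

K corresponds to l = 7.
|L| = ℏ√(7·8) = 2√14 ℏ ≈ 7.483ℏ.
cos θ_min = 7/√56, so θ_min ≈ 20.70°.
Σ m_l² = 280, so Σ(L_z)² = 280 ℏ².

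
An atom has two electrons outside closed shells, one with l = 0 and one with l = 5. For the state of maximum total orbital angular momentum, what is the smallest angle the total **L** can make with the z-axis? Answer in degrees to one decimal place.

θ_min ≈ 24.1°

Angular momentum addition gives L = |l₁ − l₂|, …, l₁ + l₂.
Allowed values: L = 5.
The maximum is L = 5, with |L_tot| = ℏ√(5·6) = √30 ℏ.
The minimum angle with z is arccos(5/√30) ≈ 24.1°.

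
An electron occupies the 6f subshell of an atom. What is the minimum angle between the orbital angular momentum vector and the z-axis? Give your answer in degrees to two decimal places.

θ_min ≈ 30.00°

6f means n = 6, l = 3.
|L|² = l(l+1)ℏ² = 12ℏ², so |L| = 2√3 ℏ.
The smallest angle corresponds to the largest L_z, i.e. m_l = l = 3, giving L_z = 3ℏ.
cos θ_min = 3/√12, so θ_min ≈ 30.00°.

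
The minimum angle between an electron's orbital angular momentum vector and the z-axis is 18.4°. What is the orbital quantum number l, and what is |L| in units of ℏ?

l = 9, |L| = 3√10 ℏ ≈ 9.487ℏ

At minimum angle, m_l = l, so cos θ = l/√(l(l+1)); cos²θ = l/(l+1) = 0.9004.
Solving: l = 9.
Then |L| = ℏ√(9·10) = 3√10 ℏ.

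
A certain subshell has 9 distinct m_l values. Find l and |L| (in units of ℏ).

l = 4, |L| = 2√5 ℏ ≈ 4.472ℏ

Since there are 2l+1 = 9 values of m_l, l = 4.
Then |L| = √(l(l+1)) ℏ = 2√5 ℏ.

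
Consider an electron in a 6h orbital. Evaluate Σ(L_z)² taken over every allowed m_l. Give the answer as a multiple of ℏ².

Σ(L_z)² = 110 ℏ²

The 6h subshell has l = 5.
m_l ∈ {-5, -4, -3, -2, -1, 0, 1, 2, 3, 4, 5}.
Σ m_l² = 2·(1 + 4 + 9 + 16 + 25) = 110.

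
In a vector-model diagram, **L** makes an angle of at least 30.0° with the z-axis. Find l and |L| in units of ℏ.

l = 3, |L| = 2√3 ℏ ≈ 3.464ℏ

cos²θ_min = l/(l+1) = 0.7500.
l = cos²θ/sin²θ ≈ 3.
Then |L| = ℏ√(3·4) = 2√3 ℏ.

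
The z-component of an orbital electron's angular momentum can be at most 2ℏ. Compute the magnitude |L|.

|L| = √6 ℏ ≈ 2.449ℏ

The maximum L_z equals lℏ, giving l = 2.
|L| = √(l(l+1)) ℏ = √6 ℏ.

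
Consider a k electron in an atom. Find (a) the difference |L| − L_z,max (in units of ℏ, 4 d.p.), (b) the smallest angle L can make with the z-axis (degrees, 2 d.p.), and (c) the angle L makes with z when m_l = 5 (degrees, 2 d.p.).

For a k orbital, l = 7.
|L| − L_z,max = (2√14 − 7)ℏ ≈ 0.4833ℏ.
cos θ_min = 7/√56, so θ_min ≈ 20.70°.
For m_l = 5: cos θ = 5/√56, θ ≈ 48.08°.

|L|−L_z,max ≈ 0.4833ℏ; θ_min ≈ 20.70°; θ(m_l=5) ≈ 48.08°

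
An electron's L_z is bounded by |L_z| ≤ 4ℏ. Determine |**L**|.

|L| = 2√5 ℏ ≈ 4.472ℏ

L_z,max = lℏ, so l = 4.
Then |L| = ℏ√(4·5) = 2√5 ℏ.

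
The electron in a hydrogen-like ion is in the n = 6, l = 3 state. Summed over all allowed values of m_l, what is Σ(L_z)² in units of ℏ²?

Σ(L_z)² = 28 ℏ²

The allowed m_l values are -3, -2, -1, 0, 1, 2, 3.
Summing m² from −3 to 3: Σ m_l² = 28.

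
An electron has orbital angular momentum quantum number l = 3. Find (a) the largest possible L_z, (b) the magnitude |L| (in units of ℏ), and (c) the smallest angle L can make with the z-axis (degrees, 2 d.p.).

L_z,max = lℏ = 3ℏ.
|L| = ℏ√(3·4) = 2√3 ℏ ≈ 3.464ℏ.
cos θ_min = 3/√12, so θ_min ≈ 30.00°.

L_z,max = 3ℏ; |L| = 2√3 ℏ ≈ 3.464ℏ; θ_min ≈ 30.00°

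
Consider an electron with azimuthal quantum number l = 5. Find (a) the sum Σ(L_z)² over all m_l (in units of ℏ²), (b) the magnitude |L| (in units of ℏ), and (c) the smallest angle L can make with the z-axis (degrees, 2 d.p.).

Σ m_l² = 110, so Σ(L_z)² = 110 ℏ².
|L| = ℏ√(5·6) = √30 ℏ ≈ 5.477ℏ.
cos θ_min = 5/√30, so θ_min ≈ 24.09°.

Σ(L_z)² = 110 ℏ²; |L| = √30 ℏ ≈ 5.477ℏ; θ_min ≈ 24.09°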